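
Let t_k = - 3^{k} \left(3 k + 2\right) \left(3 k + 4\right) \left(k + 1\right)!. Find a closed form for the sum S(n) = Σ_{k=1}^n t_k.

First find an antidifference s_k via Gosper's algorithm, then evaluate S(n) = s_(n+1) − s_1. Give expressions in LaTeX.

r(k) = 3*(k + 2)*(3*k + 5)*(3*k + 7)/((3*k + 2)*(3*k + 4)) after simplifying.
Factor: A=3*k + 6; B=1; C=k**2 + 2*k + 8/9.
f must satisfy (3*k + 6)·f(k+1) − (1)·f(k) = k**2 + 2*k + 8/9.
From deg A=1, deg B=0, deg C=2: d=1.
Match coefficients ⇒ f(k) = (3*k - 2)/9.
Certificate R = B(k−1)f/C = (3*k - 2)/((3*k + 2)*(3*k + 4)) gives s_k = -3**k*(3*k - 2)*factorial(k + 1).
s_(k+1) − s_k = -3**k*(3*k + 2)*(3*k + 4)*factorial(k + 1) = t_k.
Σ_(k=1)^n t_k = s_(n+1) − s_(1) = (-3**(n + 1)*(3*n + 1)*factorial(n + 2)) − (-6), i.e. -9*3**n*n*factorial(n + 2) - 3*3**n*factorial(n + 2) + 6.

S(n) = - 9 \cdot 3^{n} n \left(n + 2\right)! - 3 \cdot 3^{n} \left(n + 2\right)! + 6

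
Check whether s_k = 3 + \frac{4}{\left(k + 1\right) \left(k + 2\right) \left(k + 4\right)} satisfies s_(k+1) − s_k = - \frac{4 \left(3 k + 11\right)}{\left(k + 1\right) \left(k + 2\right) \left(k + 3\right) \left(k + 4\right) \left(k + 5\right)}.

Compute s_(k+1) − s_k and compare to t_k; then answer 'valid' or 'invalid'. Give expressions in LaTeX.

valid; difference matches t_k

s_(k+1) = 3 + 4/((k + 2)*(k + 3)*(k + 5))
s_(k+1) − s_k = 4*(-3*k - 11)/(k**5 + 15*k**4 + 85*k**3 + 225*k**2 + 274*k + 120)
(s_(k+1) − s_k) − t_k = 0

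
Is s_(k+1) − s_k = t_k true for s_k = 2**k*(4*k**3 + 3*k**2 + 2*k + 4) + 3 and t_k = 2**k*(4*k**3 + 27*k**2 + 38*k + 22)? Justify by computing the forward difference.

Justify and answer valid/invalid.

Valid — Δs_k = t_k.

s_(k+1) = 2**(k + 1)*(2*k + 4*(k + 1)**3 + 3*(k + 1)**2 + 6) + 3
s_(k+1) − s_k = 2**k*(4*k**3 + 27*k**2 + 38*k + 22)
(s_(k+1) − s_k) − t_k = 0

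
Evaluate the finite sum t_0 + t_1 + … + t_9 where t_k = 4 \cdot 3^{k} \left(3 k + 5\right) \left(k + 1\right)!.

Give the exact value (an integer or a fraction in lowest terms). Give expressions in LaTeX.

Σ = 9428188492796

Compute t_(k+1)/t_k: get 3*(k + 2)*(3*k + 8)/(3*k + 5).
So A=3*k + 6 and B=1, with C=k + 5/3.
Key eq: (3*k + 6)·f(k+1) = (1)·f(k) + (k + 5/3).
deg f ≤ 0 (via 1,0,1).
Solving with deg f ≤ 0: f(k) = 1/3.
Then R = B(k−1)f/C = 1/(3*k + 5), so s_k = R(k)·t_k = 4*3**k*factorial(k + 1).
Check: Δs_k = 4*3**k*(3*k + 5)*factorial(k + 1). ✓
Telescoping: Σ = s_(10) − s_(0) = 9428188492800 − (4) = 9428188492796.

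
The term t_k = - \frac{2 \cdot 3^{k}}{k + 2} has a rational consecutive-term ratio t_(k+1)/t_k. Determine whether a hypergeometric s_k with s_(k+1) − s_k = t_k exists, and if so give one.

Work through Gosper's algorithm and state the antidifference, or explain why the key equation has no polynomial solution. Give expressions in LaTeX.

no hypergeometric antidifference exists

Ratio r(k) = 3*(k + 2)/(k + 3).
Factor: A=3*k + 6; B=k + 3; C=1.
Solve (3*k + 6)·f(k+1) − (k + 2)·f(k) = 1.
Bound: deg f ≤ -1.
deg f ≤ -1 is impossible — no certificate.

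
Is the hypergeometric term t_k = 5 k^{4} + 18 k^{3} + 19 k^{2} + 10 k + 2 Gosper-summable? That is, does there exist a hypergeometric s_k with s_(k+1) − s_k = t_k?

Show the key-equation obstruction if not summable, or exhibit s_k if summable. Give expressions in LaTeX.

r(k) = (5*k**4 + 38*k**3 + 103*k**2 + 122*k + 54)/(5*k**4 + 18*k**3 + 19*k**2 + 10*k + 2) after simplifying.
So A=1 and B=1, with C=k**4 + 18*k**3/5 + 19*k**2/5 + 2*k + 2/5.
f must satisfy (1)·f(k+1) − (1)·f(k) = k**4 + 18*k**3/5 + 19*k**2/5 + 2*k + 2/5.
d = 5 from the (0,0,4) case.
A polynomial solution: f(k) = k**3*(k**2 + 2*k - 1)/5.
Get s_k = R·t_k = k**3*(k**2 + 2*k - 1) with R(k) = B(k−1)f(k)/C(k) = k**3*(k**2 + 2*k - 1)/(5*k**4 + 18*k**3 + 19*k**2 + 10*k + 2).
Check: Δs_k = 5*k**4 + 18*k**3 + 19*k**2 + 10*k + 2. ✓

Yes. s_k = k^{3} \left(k^{2} + 2 k - 1\right).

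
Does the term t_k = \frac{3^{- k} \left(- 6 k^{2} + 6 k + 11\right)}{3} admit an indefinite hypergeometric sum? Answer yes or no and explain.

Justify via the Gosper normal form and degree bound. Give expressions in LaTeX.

Yes. s_k = 3^{- k} \left(3 k^{2} - 4\right).

Ratio r(k) = (6*k**2 + 6*k - 11)/(3*(6*k**2 - 6*k - 11)).
A = 1/3, B = 1, C = k**2 - k - 11/6.
f must satisfy (1/3)·f(k+1) − (1)·f(k) = k**2 - k - 11/6.
Bound: deg f ≤ 2.
Solve for f: f(k) = -(3*k**2 - 4)/2 (degree 2 ≤ 2).
So s_k = (B(k−1)f/C)·t_k = (-3*(3*k**2 - 4)/(6*k**2 - 6*k - 11))·t_k = (3*k**2 - 4)/3**k.
Verify: (-6*k**2 + 6*k + 11)/(3*3**k) matches t_k.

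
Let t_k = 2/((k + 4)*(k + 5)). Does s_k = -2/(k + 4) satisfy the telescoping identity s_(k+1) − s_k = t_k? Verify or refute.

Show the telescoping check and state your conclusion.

Valid: the claim telescopes to t_k.

s_(k+1) = -2/(k + 5)
s_(k+1) − s_k = 2/((k + 4)*(k + 5))
(s_(k+1) − s_k) − t_k = 0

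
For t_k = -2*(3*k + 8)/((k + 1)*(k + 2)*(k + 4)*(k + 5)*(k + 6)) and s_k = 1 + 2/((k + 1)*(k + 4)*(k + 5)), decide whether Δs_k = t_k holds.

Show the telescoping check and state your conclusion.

s_(k+1) = 1 + 2/((k + 2)*(k + 5)*(k + 6))
s_(k+1) − s_k = 2*(-3*k - 8)/(k**5 + 18*k**4 + 121*k**3 + 372*k**2 + 508*k + 240)
(s_(k+1) − s_k) − t_k = 0

valid (s_(k+1) − s_k reduces to t_k)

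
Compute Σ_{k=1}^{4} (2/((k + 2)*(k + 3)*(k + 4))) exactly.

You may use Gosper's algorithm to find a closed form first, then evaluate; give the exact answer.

Σ = 11/168

The ratio is (k + 2)/(k + 5).
Gosper form: A/B · C(k+1)/C(k) with A=k + 2, B=k + 5, C=1.
Need (k + 2)·f(k+1) − (k + 4)·f(k) = 1.
Degrees (1,1,0) ⇒ d ≤ 2.
Solving with deg f ≤ 2: f(k) = k*(k + 5)/12.
Then R = B(k−1)f/C = k*(k + 4)*(k + 5)/12, so s_k = R(k)·t_k = k*(k + 5)/(6*(k + 2)*(k + 3)).
Check: Δs_k = 2/(k**3 + 9*k**2 + 26*k + 24). ✓
Sum = s_(5) − s_(1); s_(5) = 25/168, s_(1) = 1/12 ⇒ 11/168.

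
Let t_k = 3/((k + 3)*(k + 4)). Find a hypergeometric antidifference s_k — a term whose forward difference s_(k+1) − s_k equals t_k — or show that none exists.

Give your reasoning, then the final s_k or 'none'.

s_k = k/(k + 3)

Compute t_(k+1)/t_k: get (k + 3)/(k + 5).
A = k + 3, B = k + 5, C = 1.
f must satisfy (k + 3)·f(k+1) − (k + 4)·f(k) = 1.
From deg A=1, deg B=1, deg C=0: d=1.
Coefficient equations give f(k) = k/3.
Certificate R = B(k−1)f/C = k*(k + 4)/3 gives s_k = k/(k + 3).
Δs = 3/(k**2 + 7*k + 12), as required.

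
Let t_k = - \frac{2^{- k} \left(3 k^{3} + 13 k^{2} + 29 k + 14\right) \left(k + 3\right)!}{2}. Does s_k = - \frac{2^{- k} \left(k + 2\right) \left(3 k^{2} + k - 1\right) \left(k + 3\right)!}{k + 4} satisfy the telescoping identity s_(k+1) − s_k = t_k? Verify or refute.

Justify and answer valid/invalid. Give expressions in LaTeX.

s_(k+1) = -(k + 3)*(3*k**2 + 7*k + 3)*factorial(k + 4)/(2*2**k*(k + 5))
s_(k+1) − s_k = -(3*k**5 + 34*k**4 + 156*k**3 + 385*k**2 + 450*k + 164)*factorial(k + 3)/(2*2**k*(k + 4)*(k + 5))
(s_(k+1) − s_k) − t_k = (3*k**4 + 25*k**3 + 75*k**2 + 128*k + 58)*factorial(k + 3)/(2**k*(k + 4)*(k + 5))

Invalid: residual \frac{2^{- k} \left(3 k^{4} + 25 k^{3} + 75 k^{2} + 128 k + 58\right) \left(k + 3\right)!}{\left(k + 4\right) \left(k + 5\right)} ≠ 0.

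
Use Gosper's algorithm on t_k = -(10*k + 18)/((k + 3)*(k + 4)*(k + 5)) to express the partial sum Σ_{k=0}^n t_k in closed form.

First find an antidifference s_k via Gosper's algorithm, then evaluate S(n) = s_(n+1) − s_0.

S(n) = 2*(-n**2 - 4*n - 3)/(n**2 + 9*n + 20)

t_(k+1)/t_k = (k + 3)*(5*k + 14)/((k + 6)*(5*k + 9)).
Take A(k)=k + 3, B(k)=k + 6, C(k)=k + 9/5.
f must satisfy (k + 3)·f(k+1) − (k + 5)·f(k) = k + 9/5.
deg f ≤ 2 (via 1,1,1).
Solving with deg f ≤ 2: f(k) = k*(k + 2)/5.
Certificate R = B(k−1)f/C = k*(k + 2)*(k + 5)/(5*k + 9) gives s_k = -2*k*(k + 2)/((k + 3)*(k + 4)).
Verify: 2*(-5*k - 9)/(k**3 + 12*k**2 + 47*k + 60) matches t_k.
Telescope: S(n) = s_(n+1) − s_(0) = 2*(-n**2 - 4*n - 3)/(n**2 + 9*n + 20) − (0) = 2*(-n**2 - 4*n - 3)/(n**2 + 9*n + 20).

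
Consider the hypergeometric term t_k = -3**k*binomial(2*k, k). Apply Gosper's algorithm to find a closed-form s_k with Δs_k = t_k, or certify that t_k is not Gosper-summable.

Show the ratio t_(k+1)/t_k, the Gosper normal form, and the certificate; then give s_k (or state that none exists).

none (Gosper's algorithm certifies no s_k)

r(k) = 6*(2*k + 1)/(k + 1) after simplifying.
A = 12*k + 6, B = k + 1, C = 1.
Need (12*k + 6)·f(k+1) − (k)·f(k) = 1.
From deg A=1, deg B=1, deg C=0: d=-1.
Bound -1 < 0, so the key equation has no polynomial solution.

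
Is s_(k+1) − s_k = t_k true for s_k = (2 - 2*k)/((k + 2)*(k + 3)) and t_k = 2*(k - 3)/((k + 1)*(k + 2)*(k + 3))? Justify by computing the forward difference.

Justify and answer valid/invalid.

s_(k+1) = -2*k/((k + 3)*(k + 4))
s_(k+1) − s_k = 2*(k - 4)/(k**3 + 9*k**2 + 26*k + 24)
(s_(k+1) − s_k) − t_k = 8*(2 - k)/(k**4 + 10*k**3 + 35*k**2 + 50*k + 24)

Invalid: residual 8*(2 - k)/(k**4 + 10*k**3 + 35*k**2 + 50*k + 24) ≠ 0.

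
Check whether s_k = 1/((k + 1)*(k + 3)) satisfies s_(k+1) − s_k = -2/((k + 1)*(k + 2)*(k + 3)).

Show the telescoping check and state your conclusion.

s_(k+1) = 1/((k + 2)*(k + 4))
s_(k+1) − s_k = (-2*k - 5)/(k**4 + 10*k**3 + 35*k**2 + 50*k + 24)
(s_(k+1) − s_k) − t_k = 3/(k**4 + 10*k**3 + 35*k**2 + 50*k + 24)

Invalid: residual 3/(k**4 + 10*k**3 + 35*k**2 + 50*k + 24) ≠ 0.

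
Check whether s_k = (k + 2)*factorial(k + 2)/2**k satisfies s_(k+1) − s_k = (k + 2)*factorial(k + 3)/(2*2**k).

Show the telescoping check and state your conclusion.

Invalid: residual -(k + 1)*factorial(k + 2)/(2*2**k) ≠ 0.

s_(k+1) = (k + 3)*factorial(k + 3)/(2*2**k)
s_(k+1) − s_k = (k**2 + 4*k + 5)*factorial(k + 2)/(2*2**k)
(s_(k+1) − s_k) − t_k = -(k + 1)*factorial(k + 2)/(2*2**k)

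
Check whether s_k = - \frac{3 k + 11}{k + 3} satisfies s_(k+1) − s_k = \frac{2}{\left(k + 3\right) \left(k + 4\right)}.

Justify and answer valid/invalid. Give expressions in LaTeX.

s_(k+1) = (-3*k - 14)/(k + 4)
s_(k+1) − s_k = 2/(k**2 + 7*k + 12)
(s_(k+1) − s_k) − t_k = 0

Valid — Δs_k = t_k.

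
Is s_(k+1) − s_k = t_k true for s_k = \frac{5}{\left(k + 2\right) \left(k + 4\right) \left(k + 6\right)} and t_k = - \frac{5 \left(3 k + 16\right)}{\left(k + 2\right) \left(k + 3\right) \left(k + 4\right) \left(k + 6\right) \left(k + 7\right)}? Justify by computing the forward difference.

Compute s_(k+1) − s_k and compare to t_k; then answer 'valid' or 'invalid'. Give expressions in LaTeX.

Invalid: residual \frac{5 \left(4 k + 23\right)}{k^{6} + 27 k^{5} + 295 k^{4} + 1665 k^{3} + 5104 k^{2} + 8028 k + 5040} ≠ 0.

s_(k+1) = 5/((k + 3)*(k + 5)*(k + 7))
s_(k+1) − s_k = 5/((k + 3)*(k + 5)*(k + 7)) - 5/((k + 2)*(k + 4)*(k + 6))
(s_(k+1) − s_k) − t_k = 5*(4*k + 23)/(k**6 + 27*k**5 + 295*k**4 + 1665*k**3 + 5104*k**2 + 8028*k + 5040)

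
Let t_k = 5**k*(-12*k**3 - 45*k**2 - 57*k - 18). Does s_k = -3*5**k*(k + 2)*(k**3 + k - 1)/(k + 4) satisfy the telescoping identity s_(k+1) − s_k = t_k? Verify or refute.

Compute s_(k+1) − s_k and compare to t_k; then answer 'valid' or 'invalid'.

Invalid: residual 5**k*(24*k**4 + 180*k**3 + 474*k**2 + 486*k + 150)/(k**2 + 9*k + 20) ≠ 0.

s_(k+1) = -15*5**k*(k + 3)*(k + (k + 1)**3)/(k + 5)
s_(k+1) − s_k = 3*5**k*((k + 2)*(k + 5)*(k**3 + k - 1) - 5*(k + 3)*(k + 4)*(k + (k + 1)**3))/((k + 4)*(k + 5))
(s_(k+1) − s_k) − t_k = 5**k*(24*k**4 + 180*k**3 + 474*k**2 + 486*k + 150)/(k**2 + 9*k + 20)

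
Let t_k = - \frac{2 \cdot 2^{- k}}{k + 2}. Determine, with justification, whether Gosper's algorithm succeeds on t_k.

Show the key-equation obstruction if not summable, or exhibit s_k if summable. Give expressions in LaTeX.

t_(k+1)/t_k = (k + 2)/(2*(k + 3)).
So A=k/2 + 1 and B=k + 3, with C=1.
f must satisfy (k/2 + 1)·f(k+1) − (k + 2)·f(k) = 1.
From deg A=1, deg B=1, deg C=0: d=-1.
Bound -1 < 0, so the key equation has no polynomial solution.

No — negative degree bound, so no certificate f.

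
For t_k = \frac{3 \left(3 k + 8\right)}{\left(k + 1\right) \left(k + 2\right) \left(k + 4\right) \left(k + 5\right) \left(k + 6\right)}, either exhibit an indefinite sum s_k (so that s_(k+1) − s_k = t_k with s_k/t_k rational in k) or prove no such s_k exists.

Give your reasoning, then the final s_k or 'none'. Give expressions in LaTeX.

Ratio r(k) = (k + 1)*(k + 4)*(3*k + 11)/((k + 3)*(k + 7)*(3*k + 8)).
So A=k + 1 and B=k + 7, with C=k**2 + 17*k/3 + 8.
f must satisfy (k + 1)·f(k+1) − (k + 6)·f(k) = k**2 + 17*k/3 + 8.
d = 5 from the (1,1,2) case.
Solving with deg f ≤ 5: f(k) = k*(k + 2)*(k + 3)*(k**2 + 10*k + 29)/60.
R(k) = B(k−1)·f(k)/C(k) = k*(k + 2)*(k + 6)*(k**2 + 10*k + 29)/(20*(3*k + 8)); s_k = R·t_k = 3*k*(k**2 + 10*k + 29)/(20*(k**3 + 10*k**2 + 29*k + 20)).
Δs = 3*(3*k + 8)/(k**5 + 18*k**4 + 121*k**3 + 372*k**2 + 508*k + 240), as required.

s_k = \frac{3 k \left(k^{2} + 10 k + 29\right)}{20 \left(k^{3} + 10 k^{2} + 29 k + 20\right)}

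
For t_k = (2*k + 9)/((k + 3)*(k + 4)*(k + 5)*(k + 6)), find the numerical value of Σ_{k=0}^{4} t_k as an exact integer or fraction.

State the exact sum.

t_(k+1)/t_k = (k + 3)*(2*k + 11)/((k + 7)*(2*k + 9)).
Gosper form: A/B · C(k+1)/C(k) with A=k + 3, B=k + 7, C=k + 9/2.
Solve (k + 3)·f(k+1) − (k + 6)·f(k) = k + 9/2.
d = 3 from the (1,1,1) case.
Solving with deg f ≤ 3: f(k) = k*(k + 4)*(k + 8)/30.
R(k) = B(k−1)·f(k)/C(k) = k*(k + 4)*(k + 6)*(k + 8)/(15*(2*k + 9)); s_k = R·t_k = k*(k + 8)/(15*(k**2 + 8*k + 15)).
s_(k+1) − s_k = (2*k + 9)/(k**4 + 18*k**3 + 119*k**2 + 342*k + 360) = t_k.
Σ_(k=0)^(4) t_k = s_(5) − s_(0) = 13/240 − (0) = 13/240.

Σ = 13/240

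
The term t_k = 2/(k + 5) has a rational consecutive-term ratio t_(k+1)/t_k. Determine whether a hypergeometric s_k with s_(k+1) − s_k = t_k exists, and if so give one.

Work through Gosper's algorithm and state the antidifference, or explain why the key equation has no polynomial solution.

Step 1: r(k) = (k + 5)/(k + 6).
Normal form (A,B,C) = (k + 5, k + 6, 1).
Need (k + 5)·f(k+1) − (k + 5)·f(k) = 1.
Degrees (1,1,0) ⇒ d ≤ 0.
Generic f = c0 gives residual -1; -1 = 0 cannot hold, so t_k is not Gosper-summable.

no hypergeometric antidifference exists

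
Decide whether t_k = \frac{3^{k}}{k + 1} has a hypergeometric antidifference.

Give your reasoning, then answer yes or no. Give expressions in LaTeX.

No — negative degree bound, so no certificate f.

Ratio r(k) = 3*(k + 1)/(k + 2).
So A=3*k + 3 and B=k + 2, with C=1.
Solve (3*k + 3)·f(k+1) − (k + 1)·f(k) = 1.
Bound: deg f ≤ -1.
deg f ≤ -1 is impossible — no certificate.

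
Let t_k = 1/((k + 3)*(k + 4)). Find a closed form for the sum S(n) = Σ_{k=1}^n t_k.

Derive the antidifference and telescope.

Ratio r(k) = (k + 3)/(k + 5).
So A=k + 3 and B=k + 5, with C=1.
f must satisfy (k + 3)·f(k+1) − (k + 4)·f(k) = 1.
d = 1 from the (1,1,0) case.
Match coefficients ⇒ f(k) = k/3.
Then R = B(k−1)f/C = k*(k + 4)/3, so s_k = R(k)·t_k = k/(3*(k + 3)).
Verify: 1/(k**2 + 7*k + 12) matches t_k.
Telescope: S(n) = s_(n+1) − s_(1) = (n + 1)/(3*(n + 4)) − (1/12) = n/(4*(n + 4)).

S(n) = n/(4*(n + 4))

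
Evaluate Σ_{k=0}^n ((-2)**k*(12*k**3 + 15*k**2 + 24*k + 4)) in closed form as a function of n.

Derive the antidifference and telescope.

S(n) = 8*(-2)**n*n**3 + 18*(-2)**n*n**2 + 20*(-2)**n*n + 6*(-2)**n - 2

The ratio is 2*(-12*k**3 - 51*k**2 - 90*k - 55)/(12*k**3 + 15*k**2 + 24*k + 4).
Gosper form: A/B · C(k+1)/C(k) with A=-2, B=1, C=k**3 + 5*k**2/4 + 2*k + 1/3.
f must satisfy (-2)·f(k+1) − (1)·f(k) = k**3 + 5*k**2/4 + 2*k + 1/3.
d = 3 from the (0,0,3) case.
Coefficient equations give f(k) = -(4*k**3 - 3*k**2 + 4*k - 2)/12.
Certificate R = B(k−1)f/C = -(4*k**3 - 3*k**2 + 4*k - 2)/(12*k**3 + 15*k**2 + 24*k + 4) gives s_k = (-2)**k*(-4*k**3 + 3*k**2 - 4*k + 2).
Δs = (-2)**k*(12*k**3 + 15*k**2 + 24*k + 4), as required.
Evaluate: s_(n+1) = 2*(-2)**n*(4*n**3 + 9*n**2 + 10*n + 3); subtract s_(0) = 2 ⇒ S(n) = 8*(-2)**n*n**3 + 18*(-2)**n*n**2 + 20*(-2)**n*n + 6*(-2)**n - 2.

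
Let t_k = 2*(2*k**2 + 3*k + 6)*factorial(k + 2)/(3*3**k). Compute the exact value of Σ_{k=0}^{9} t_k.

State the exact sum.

Step 1: r(k) = (k + 3)*(3*k + 2*(k + 1)**2 + 9)/(3*(2*k**2 + 3*k + 6)).
A = k/3 + 1, B = 1, C = k**2 + 3*k/2 + 3.
Key eq: (k/3 + 1)·f(k+1) = (1)·f(k) + (k**2 + 3*k/2 + 3).
deg f ≤ 1 (via 1,0,2).
Solving with deg f ≤ 1: f(k) = 3*(2*k + 1)/2.
Certificate R = B(k−1)f/C = 3*(2*k + 1)/(2*k**2 + 3*k + 6) gives s_k = 2*(2*k + 1)*factorial(k + 2)/3**k.
s_(k+1) − s_k = 2*(2*k**2 + 3*k + 6)*factorial(k + 2)/(3*3**k) = t_k.
Sum = s_(10) − s_(0); s_(10) = 27596800/81, s_(0) = 4 ⇒ 27596476/81.

Σ = 27596476/81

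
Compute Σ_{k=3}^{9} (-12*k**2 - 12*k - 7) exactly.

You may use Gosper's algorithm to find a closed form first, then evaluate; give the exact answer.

Σ = -3913

Compute t_(k+1)/t_k: get (12*k**2 + 36*k + 31)/(12*k**2 + 12*k + 7).
Gosper form: A/B · C(k+1)/C(k) with A=1, B=1, C=k**2 + k + 7/12.
Need (1)·f(k+1) − (1)·f(k) = k**2 + k + 7/12.
d = 3 from the (0,0,2) case.
Match coefficients ⇒ f(k) = k*(4*k**2 + 3)/12.
Certificate R = B(k−1)f/C = k*(4*k**2 + 3)/(12*k**2 + 12*k + 7) gives s_k = k*(-4*k**2 - 3).
Check: Δs_k = -12*k**2 - 12*k - 7. ✓
Evaluate s at k=10 and k=3: -4030 and -117; difference -3913.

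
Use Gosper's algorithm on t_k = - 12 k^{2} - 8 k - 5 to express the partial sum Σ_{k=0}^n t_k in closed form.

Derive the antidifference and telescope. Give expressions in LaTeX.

The ratio is (12*k**2 + 32*k + 25)/(12*k**2 + 8*k + 5).
A = 1, B = 1, C = k**2 + 2*k/3 + 5/12.
Key eq: (1)·f(k+1) = (1)·f(k) + (k**2 + 2*k/3 + 5/12).
d = 3 from the (0,0,2) case.
Match coefficients ⇒ f(k) = k*(4*k**2 - 2*k + 3)/12.
R(k) = B(k−1)·f(k)/C(k) = k*(4*k**2 - 2*k + 3)/(12*k**2 + 8*k + 5); s_k = R·t_k = k*(-4*k**2 + 2*k - 3).
Verify: -12*k**2 - 8*k - 5 matches t_k.
s_(n+1) = -4*n**3 - 10*n**2 - 11*n - 5 and s_(0) = 0, so S(n) = -4*n**3 - 10*n**2 - 11*n - 5.

S(n) = - 4 n^{3} - 10 n^{2} - 11 n - 5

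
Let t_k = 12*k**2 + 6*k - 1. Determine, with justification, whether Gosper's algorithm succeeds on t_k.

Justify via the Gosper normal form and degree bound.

The ratio is (12*k**2 + 30*k + 17)/(12*k**2 + 6*k - 1).
A = 1, B = 1, C = k**2 + k/2 - 1/12.
Key eq: (1)·f(k+1) = (1)·f(k) + (k**2 + k/2 - 1/12).
Degrees (0,0,2) ⇒ d ≤ 3.
Coefficient equations give f(k) = k*(4*k**2 - 3*k - 2)/12.
Then R = B(k−1)f/C = k*(4*k**2 - 3*k - 2)/(12*k**2 + 6*k - 1), so s_k = R(k)·t_k = k*(4*k**2 - 3*k - 2).
Verify: 12*k**2 + 6*k - 1 matches t_k.

Yes. s_k = k*(4*k**2 - 3*k - 2).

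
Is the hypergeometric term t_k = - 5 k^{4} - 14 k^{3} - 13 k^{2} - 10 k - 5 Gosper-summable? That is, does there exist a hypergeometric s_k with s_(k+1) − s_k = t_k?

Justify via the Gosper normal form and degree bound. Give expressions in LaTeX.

Yes. s_k = k \left(- k^{4} - k^{3} + k^{2} - 2 k - 2\right).

The ratio is (5*k**4 + 34*k**3 + 85*k**2 + 98*k + 47)/(5*k**4 + 14*k**3 + 13*k**2 + 10*k + 5).
Normal form (A,B,C) = (1, 1, k**4 + 14*k**3/5 + 13*k**2/5 + 2*k + 1).
Set up (1)·f(k+1) − (1)·f(k) − (k**4 + 14*k**3/5 + 13*k**2/5 + 2*k + 1) = 0.
Degrees (0,0,4) ⇒ d ≤ 5.
Coefficient equations give f(k) = k*(k**4 + k**3 - k**2 + 2*k + 2)/5.
Get s_k = R·t_k = k*(-k**4 - k**3 + k**2 - 2*k - 2) with R(k) = B(k−1)f(k)/C(k) = k*(k**4 + k**3 - k**2 + 2*k + 2)/(5*k**4 + 14*k**3 + 13*k**2 + 10*k + 5).
s_(k+1) − s_k = -5*k**4 - 14*k**3 - 13*k**2 - 10*k - 5 = t_k.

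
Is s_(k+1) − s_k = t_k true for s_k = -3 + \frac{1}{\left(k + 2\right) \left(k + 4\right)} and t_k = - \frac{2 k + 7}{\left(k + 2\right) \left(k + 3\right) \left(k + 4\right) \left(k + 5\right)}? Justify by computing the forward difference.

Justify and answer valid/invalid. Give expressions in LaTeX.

s_(k+1) = -3 + 1/((k + 3)*(k + 5))
s_(k+1) − s_k = (-2*k - 7)/(k**4 + 14*k**3 + 71*k**2 + 154*k + 120)
(s_(k+1) − s_k) − t_k = 0

valid (s_(k+1) − s_k reduces to t_k)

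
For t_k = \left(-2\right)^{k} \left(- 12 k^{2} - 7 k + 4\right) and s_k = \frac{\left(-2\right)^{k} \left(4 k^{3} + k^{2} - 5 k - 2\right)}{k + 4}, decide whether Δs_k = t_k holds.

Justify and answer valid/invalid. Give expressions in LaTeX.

s_(k+1) = (-2)**(k + 1)*(4*k**3 + 13*k**2 + 9*k - 2)/(k + 5)
s_(k+1) − s_k = (-2)**k*(-12*k**4 - 79*k**3 - 122*k**2 - 41*k + 26)/(k**2 + 9*k + 20)
(s_(k+1) − s_k) − t_k = (-2)**k*(36*k**3 + 177*k**2 + 63*k - 54)/(k**2 + 9*k + 20)

Invalid: residual \frac{\left(-2\right)^{k} \left(36 k^{3} + 177 k^{2} + 63 k - 54\right)}{k^{2} + 9 k + 20} ≠ 0.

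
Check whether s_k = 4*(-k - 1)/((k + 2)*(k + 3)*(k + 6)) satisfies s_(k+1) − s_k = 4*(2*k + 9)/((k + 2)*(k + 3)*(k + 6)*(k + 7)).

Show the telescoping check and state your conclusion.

Invalid: residual 8*(-3*k - 16)/(k**5 + 22*k**4 + 185*k**3 + 740*k**2 + 1404*k + 1008) ≠ 0.

s_(k+1) = 4*(-k - 2)/((k + 3)*(k + 4)*(k + 7))
s_(k+1) − s_k = 4*(2*k**2 + 11*k + 4)/(k**5 + 22*k**4 + 185*k**3 + 740*k**2 + 1404*k + 1008)
(s_(k+1) − s_k) − t_k = 8*(-3*k - 16)/(k**5 + 22*k**4 + 185*k**3 + 740*k**2 + 1404*k + 1008)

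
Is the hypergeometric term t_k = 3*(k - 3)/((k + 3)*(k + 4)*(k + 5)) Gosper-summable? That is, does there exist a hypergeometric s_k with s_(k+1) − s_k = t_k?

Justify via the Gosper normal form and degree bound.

t_(k+1)/t_k = (k - 2)*(k + 3)/((k - 3)*(k + 6)).
Factor: A=k + 3; B=k + 6; C=k - 3.
Need (k + 3)·f(k+1) − (k + 5)·f(k) = k - 3.
deg f ≤ 2 (via 1,1,1).
Solve for f: f(k) = -k (degree 1 ≤ 2).
R(k) = B(k−1)·f(k)/C(k) = -k*(k + 5)/(k - 3); s_k = R·t_k = -3*k/((k + 3)*(k + 4)).
Check: Δs_k = 3*(k - 3)/(k**3 + 12*k**2 + 47*k + 60). ✓

Yes. s_k = -3*k/((k + 3)*(k + 4)).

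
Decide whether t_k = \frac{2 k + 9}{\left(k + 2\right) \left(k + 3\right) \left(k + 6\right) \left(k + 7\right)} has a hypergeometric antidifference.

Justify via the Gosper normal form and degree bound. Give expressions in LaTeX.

Compute t_(k+1)/t_k: get (k + 2)*(k + 6)*(2*k + 11)/((k + 4)*(k + 8)*(2*k + 9)).
Normal form (A,B,C) = (k + 2, k + 8, k**3 + 27*k**2/2 + 121*k/2 + 90).
Need (k + 2)·f(k+1) − (k + 7)·f(k) = k**3 + 27*k**2/2 + 121*k/2 + 90.
d = 5 from the (1,1,3) case.
A polynomial solution: f(k) = k*(k + 3)*(k + 4)*(k + 5)*(k + 8)/24.
So s_k = (B(k−1)f/C)·t_k = (k*(k + 3)*(k + 7)*(k + 8)/(12*(2*k + 9)))·t_k = k*(k + 8)/(12*(k**2 + 8*k + 12)).
s_(k+1) − s_k = (2*k + 9)/(k**4 + 18*k**3 + 113*k**2 + 288*k + 252) = t_k.

Yes. s_k = \frac{k \left(k + 8\right)}{12 \left(k^{2} + 8 k + 12\right)}.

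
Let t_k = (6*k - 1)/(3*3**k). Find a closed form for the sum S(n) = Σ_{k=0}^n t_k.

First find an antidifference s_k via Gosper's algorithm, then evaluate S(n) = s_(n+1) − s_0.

t_(k+1)/t_k = (6*k + 5)/(3*(6*k - 1)).
Factor: A=1/3; B=1; C=k - 1/6.
Key eq: (1/3)·f(k+1) = (1)·f(k) + (k - 1/6).
Degrees (0,0,1) ⇒ d ≤ 1.
Match coefficients ⇒ f(k) = -(3*k + 1)/2.
Get s_k = R·t_k = (-3*k - 1)/3**k with R(k) = B(k−1)f(k)/C(k) = -3*(3*k + 1)/(6*k - 1).
Δs = (6*k - 1)/(3*3**k), as required.
Evaluate: s_(n+1) = 3**(-n - 1)*(-3*n - 4); subtract s_(0) = -1 ⇒ S(n) = 1 - n/3**n - 4/(3*3**n).

S(n) = 1 - n/3**n - 4/(3*3**n)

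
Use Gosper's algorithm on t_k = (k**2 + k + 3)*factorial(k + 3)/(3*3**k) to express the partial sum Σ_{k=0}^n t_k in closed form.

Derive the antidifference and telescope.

The ratio is (k + 4)*(k + (k + 1)**2 + 4)/(3*(k**2 + k + 3)).
A = k/3 + 4/3, B = 1, C = k**2 + k + 3.
f must satisfy (k/3 + 4/3)·f(k+1) − (1)·f(k) = k**2 + k + 3.
deg f ≤ 1 (via 1,0,2).
Solve for f: f(k) = 3*(k - 1) (degree 1 ≤ 1).
Then R = B(k−1)f/C = 3*(k - 1)/(k**2 + k + 3), so s_k = R(k)·t_k = (k - 1)*factorial(k + 3)/3**k.
s_(k+1) − s_k = (k**2 + k + 3)*factorial(k + 3)/(3*3**k) = t_k.
Σ_(k=0)^n t_k = s_(n+1) − s_(0) = (3**(-n - 1)*n*factorial(n + 4)) − (-6), i.e. 6 + n*factorial(n + 4)/(3*3**n).

S(n) = 6 + n*factorial(n + 4)/(3*3**n)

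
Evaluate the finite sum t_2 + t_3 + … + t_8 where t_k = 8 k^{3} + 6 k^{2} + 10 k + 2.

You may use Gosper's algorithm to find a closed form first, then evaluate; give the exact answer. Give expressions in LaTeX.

Ratio r(k) = (4*k**3 + 15*k**2 + 23*k + 13)/(4*k**3 + 3*k**2 + 5*k + 1).
So A=1 and B=1, with C=k**3 + 3*k**2/4 + 5*k/4 + 1/4.
Need (1)·f(k+1) − (1)·f(k) = k**3 + 3*k**2/4 + 5*k/4 + 1/4.
From deg A=0, deg B=0, deg C=3: d=4.
Solve for f: f(k) = k*(k**3 - k**2 + 2*k - 1)/4 (degree 4 ≤ 4).
Get s_k = R·t_k = 2*k*(k**3 - k**2 + 2*k - 1) with R(k) = B(k−1)f(k)/C(k) = k*(k**3 - k**2 + 2*k - 1)/(4*k**3 + 3*k**2 + 5*k + 1).
Δs = 8*k**3 + 6*k**2 + 10*k + 2, as required.
Sum = s_(9) − s_(2); s_(9) = 11970, s_(2) = 28 ⇒ 11942.

Σ = 11942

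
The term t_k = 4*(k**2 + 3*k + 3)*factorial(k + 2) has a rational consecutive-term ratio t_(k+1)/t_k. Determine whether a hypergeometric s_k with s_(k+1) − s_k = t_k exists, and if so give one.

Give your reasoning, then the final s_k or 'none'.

Ratio r(k) = (k + 3)*(3*k + (k + 1)**2 + 6)/(k**2 + 3*k + 3).
Factor: A=k + 3; B=1; C=k**2 + 3*k + 3.
Set up (k + 3)·f(k+1) − (1)·f(k) − (k**2 + 3*k + 3) = 0.
Degrees (1,0,2) ⇒ d ≤ 1.
Solve for f: f(k) = k (degree 1 ≤ 1).
So s_k = (B(k−1)f/C)·t_k = (k/(k**2 + 3*k + 3))·t_k = 4*k*factorial(k + 2).
Check: Δs_k = 4*(k**2 + 3*k + 3)*factorial(k + 2). ✓

s_k = 4*k*factorial(k + 2)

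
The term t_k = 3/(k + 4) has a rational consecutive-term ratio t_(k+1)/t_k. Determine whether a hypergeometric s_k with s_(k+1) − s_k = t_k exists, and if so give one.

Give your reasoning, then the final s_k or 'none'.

no hypergeometric antidifference exists

Ratio r(k) = (k + 4)/(k + 5).
Normal form (A,B,C) = (k + 4, k + 5, 1).
Need (k + 4)·f(k+1) − (k + 4)·f(k) = 1.
deg f ≤ 0 (via 1,1,0).
f = c0 ⇒ A·f(k+1) − B(k−1)·f(k) − C = -1. The system {-1 = 0} is inconsistent; no antidifference.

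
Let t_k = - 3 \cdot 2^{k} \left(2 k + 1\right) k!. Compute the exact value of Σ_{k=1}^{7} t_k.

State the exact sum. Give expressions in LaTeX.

Σ = -30965754

r(k) = 2*(k + 1)*(2*k + 3)/(2*k + 1) after simplifying.
Factor: A=2*k + 2; B=1; C=k + 1/2.
Need (2*k + 2)·f(k+1) − (1)·f(k) = k + 1/2.
From deg A=1, deg B=0, deg C=1: d=0.
Match coefficients ⇒ f(k) = 1/2.
Certificate R = B(k−1)f/C = 1/(2*k + 1) gives s_k = -3*2**k*factorial(k).
Check: Δs_k = -3*2**k*(2*k + 1)*factorial(k). ✓
Sum = s_(8) − s_(1); s_(8) = -30965760, s_(1) = -6 ⇒ -30965754.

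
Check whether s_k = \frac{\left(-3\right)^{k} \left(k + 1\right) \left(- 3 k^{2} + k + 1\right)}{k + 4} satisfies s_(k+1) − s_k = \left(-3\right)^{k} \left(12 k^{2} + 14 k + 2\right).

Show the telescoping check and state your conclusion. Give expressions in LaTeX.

Invalid: residual \frac{\left(-3\right)^{k + 1} \left(12 k^{3} + 65 k^{2} + 57 k + 7\right)}{k^{2} + 9 k + 20} ≠ 0.

s_(k+1) = (-3)**(k + 1)*(k + 2)*(k - 3*(k + 1)**2 + 2)/(k + 5)
s_(k+1) − s_k = (-3)**k*(12*k**4 + 86*k**3 + 173*k**2 + 127*k + 19)/(k**2 + 9*k + 20)
(s_(k+1) − s_k) − t_k = (-3)**(k + 1)*(12*k**3 + 65*k**2 + 57*k + 7)/(k**2 + 9*k + 20)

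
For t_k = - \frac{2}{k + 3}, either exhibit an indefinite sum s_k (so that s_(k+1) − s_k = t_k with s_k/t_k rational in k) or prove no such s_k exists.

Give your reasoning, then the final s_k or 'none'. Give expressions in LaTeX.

Compute t_(k+1)/t_k: get (k + 3)/(k + 4).
A = k + 3, B = k + 4, C = 1.
Set up (k + 3)·f(k+1) − (k + 3)·f(k) − (1) = 0.
Degrees (1,1,0) ⇒ d ≤ 0.
f = c0 ⇒ A·f(k+1) − B(k−1)·f(k) − C = -1. The system {-1 = 0} is inconsistent; no antidifference.

none — t_k is not Gosper-summable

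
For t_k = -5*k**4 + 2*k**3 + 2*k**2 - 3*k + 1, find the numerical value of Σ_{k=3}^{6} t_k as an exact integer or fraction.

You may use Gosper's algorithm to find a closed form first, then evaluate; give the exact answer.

Ratio r(k) = (5*k**4 + 18*k**3 + 22*k**2 + 13*k + 3)/(5*k**4 - 2*k**3 - 2*k**2 + 3*k - 1).
Take A(k)=1, B(k)=1, C(k)=k**4 - 2*k**3/5 - 2*k**2/5 + 3*k/5 - 1/5.
Key eq: (1)·f(k+1) = (1)·f(k) + (k**4 - 2*k**3/5 - 2*k**2/5 + 3*k/5 - 1/5).
Bound: deg f ≤ 5.
Match coefficients ⇒ f(k) = k*(k**4 - 3*k**3 + 2*k**2 + 2*k - 3)/5.
Get s_k = R·t_k = k*(-k**4 + 3*k**3 - 2*k**2 - 2*k + 3) with R(k) = B(k−1)f(k)/C(k) = k*(k**4 - 3*k**3 + 2*k**2 + 2*k - 3)/(5*k**4 - 2*k**3 - 2*k**2 + 3*k - 1).
s_(k+1) − s_k = -5*k**4 + 2*k**3 + 2*k**2 - 3*k + 1 = t_k.
Evaluate s at k=7 and k=3: -10367 and -63; difference -10304.

Σ = -10304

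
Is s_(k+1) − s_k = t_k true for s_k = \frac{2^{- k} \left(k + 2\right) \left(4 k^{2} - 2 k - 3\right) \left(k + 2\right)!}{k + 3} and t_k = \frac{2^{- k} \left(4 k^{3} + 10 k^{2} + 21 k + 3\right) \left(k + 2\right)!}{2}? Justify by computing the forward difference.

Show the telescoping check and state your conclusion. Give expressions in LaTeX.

s_(k+1) = (k + 3)*(4*k**2 + 6*k - 1)*factorial(k + 3)/(2*2**k*(k + 4))
s_(k+1) − s_k = (4*k**5 + 34*k**4 + 117*k**3 + 227*k**2 + 203*k + 21)*factorial(k + 2)/(2*2**k*(k + 3)*(k + 4))
(s_(k+1) − s_k) − t_k = -(4*k**4 + 22*k**3 + 43*k**2 + 70*k + 15)*factorial(k + 2)/(2*2**k*(k + 3)*(k + 4))

Invalid: residual - \frac{2^{- k} \left(4 k^{4} + 22 k^{3} + 43 k^{2} + 70 k + 15\right) \left(k + 2\right)!}{2 \left(k + 3\right) \left(k + 4\right)} ≠ 0.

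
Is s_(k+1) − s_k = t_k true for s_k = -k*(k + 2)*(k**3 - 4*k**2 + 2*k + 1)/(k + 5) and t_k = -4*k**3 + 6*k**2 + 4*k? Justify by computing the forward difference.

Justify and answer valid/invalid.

s_(k+1) = k*(-k**4 - 3*k**3 + 4*k**2 + 15*k + 9)/(k + 6)
s_(k+1) − s_k = k*(-4*k**4 - 29*k**3 + 4*k**2 + 116*k + 57)/(k**2 + 11*k + 30)
(s_(k+1) − s_k) − t_k = 9*k*(k**3 + 6*k**2 - 12*k - 7)/(k**2 + 11*k + 30)

Invalid: residual 9*k*(k**3 + 6*k**2 - 12*k - 7)/(k**2 + 11*k + 30) ≠ 0.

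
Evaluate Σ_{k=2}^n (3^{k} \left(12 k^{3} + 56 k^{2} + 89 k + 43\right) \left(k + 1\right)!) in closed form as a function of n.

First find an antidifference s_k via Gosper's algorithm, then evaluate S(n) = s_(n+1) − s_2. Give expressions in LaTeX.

S(n) = 12 \cdot 3^{n} n^{4} n! + 72 \cdot 3^{n} n^{3} n! + 153 \cdot 3^{n} n^{2} n! + 135 \cdot 3^{n} n n! + 42 \cdot 3^{n} n! - 1242

Ratio r(k) = 3*(12*k**4 + 116*k**3 + 421*k**2 + 674*k + 400)/(12*k**3 + 56*k**2 + 89*k + 43).
Gosper form: A/B · C(k+1)/C(k) with A=3*k + 6, B=1, C=k**3 + 14*k**2/3 + 89*k/12 + 43/12.
Set up (3*k + 6)·f(k+1) − (1)·f(k) − (k**3 + 14*k**2/3 + 89*k/12 + 43/12) = 0.
Bound: deg f ≤ 2.
Solve for f: f(k) = (4*k**2 + 4*k - 1)/12 (degree 2 ≤ 2).
R(k) = B(k−1)·f(k)/C(k) = (4*k**2 + 4*k - 1)/(12*k**3 + 56*k**2 + 89*k + 43); s_k = R·t_k = 3**k*(4*k**2 + 4*k - 1)*factorial(k + 1).
Check: Δs_k = 3**k*(12*k**3 + 56*k**2 + 89*k + 43)*factorial(k + 1). ✓
s_(n+1) = 3**(n + 1)*(4*n**2 + 12*n + 7)*factorial(n + 2) and s_(2) = 1242, so S(n) = 12*3**n*n**4*factorial(n) + 72*3**n*n**3*factorial(n) + 153*3**n*n**2*factorial(n) + 135*3**n*n*factorial(n) + 42*3**n*factorial(n) - 1242.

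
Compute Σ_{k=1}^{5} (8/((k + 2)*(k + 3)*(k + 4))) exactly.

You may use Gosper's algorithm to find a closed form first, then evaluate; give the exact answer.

Step 1: r(k) = (k + 2)/(k + 5).
Take A(k)=k + 2, B(k)=k + 5, C(k)=1.
Need (k + 2)·f(k+1) − (k + 4)·f(k) = 1.
Degrees (1,1,0) ⇒ d ≤ 2.
Solve for f: f(k) = k*(k + 5)/12 (degree 2 ≤ 2).
R(k) = B(k−1)·f(k)/C(k) = k*(k + 4)*(k + 5)/12; s_k = R·t_k = 2*k*(k + 5)/(3*(k + 2)*(k + 3)).
s_(k+1) − s_k = 8/(k**3 + 9*k**2 + 26*k + 24) = t_k.
Evaluate s at k=6 and k=1: 11/18 and 1/3; difference 5/18.

Σ = 5/18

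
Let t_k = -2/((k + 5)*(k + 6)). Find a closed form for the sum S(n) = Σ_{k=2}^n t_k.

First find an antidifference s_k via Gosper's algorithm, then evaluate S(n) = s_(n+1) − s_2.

S(n) = 2*(1 - n)/(7*(n + 6))

The ratio is (k + 5)/(k + 7).
Gosper form: A/B · C(k+1)/C(k) with A=k + 5, B=k + 7, C=1.
Need (k + 5)·f(k+1) − (k + 6)·f(k) = 1.
Degrees (1,1,0) ⇒ d ≤ 1.
Solve for f: f(k) = k/5 (degree 1 ≤ 1).
So s_k = (B(k−1)f/C)·t_k = (k*(k + 6)/5)·t_k = -2*k/(5*k + 25).
s_(k+1) − s_k = -2/(k**2 + 11*k + 30) = t_k.
Telescope: S(n) = s_(n+1) − s_(2) = 2*(-n - 1)/(5*(n + 6)) − (-4/35) = 2*(1 - n)/(7*(n + 6)).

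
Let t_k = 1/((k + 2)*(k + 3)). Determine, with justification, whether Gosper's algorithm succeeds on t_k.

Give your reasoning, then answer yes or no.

Step 1: r(k) = (k + 2)/(k + 4).
A = k + 2, B = k + 4, C = 1.
f must satisfy (k + 2)·f(k+1) − (k + 3)·f(k) = 1.
deg f ≤ 1 (via 1,1,0).
Coefficient equations give f(k) = k/2.
R(k) = B(k−1)·f(k)/C(k) = k*(k + 3)/2; s_k = R·t_k = k/(2*(k + 2)).
Δs = 1/(k**2 + 5*k + 6), as required.

Yes. s_k = k/(2*(k + 2)).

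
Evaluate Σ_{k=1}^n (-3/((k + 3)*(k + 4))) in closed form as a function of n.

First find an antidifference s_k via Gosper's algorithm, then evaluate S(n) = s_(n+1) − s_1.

S(n) = -3*n/(4*n + 16)

Step 1: r(k) = (k + 3)/(k + 5).
Normal form (A,B,C) = (k + 3, k + 5, 1).
Set up (k + 3)·f(k+1) − (k + 4)·f(k) − (1) = 0.
deg f ≤ 1 (via 1,1,0).
Coefficient equations give f(k) = k/3.
R(k) = B(k−1)·f(k)/C(k) = k*(k + 4)/3; s_k = R·t_k = -k/(k + 3).
Δs = -3/(k**2 + 7*k + 12), as required.
Σ_(k=1)^n t_k = s_(n+1) − s_(1) = ((-n - 1)/(n + 4)) − (-1/4), i.e. -3*n/(4*n + 16).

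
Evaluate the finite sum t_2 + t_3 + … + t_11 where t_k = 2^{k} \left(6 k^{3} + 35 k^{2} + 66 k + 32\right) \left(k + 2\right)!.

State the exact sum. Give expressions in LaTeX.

The ratio is 2*(6*k**4 + 71*k**3 + 313*k**2 + 601*k + 417)/(6*k**3 + 35*k**2 + 66*k + 32).
A = 2*k + 6, B = 1, C = k**3 + 35*k**2/6 + 11*k + 16/3.
Key eq: (2*k + 6)·f(k+1) = (1)·f(k) + (k**3 + 35*k**2/6 + 11*k + 16/3).
Degrees (1,0,3) ⇒ d ≤ 2.
A polynomial solution: f(k) = (3*k**2 + 4*k - 2)/6.
R(k) = B(k−1)·f(k)/C(k) = (3*k**2 + 4*k - 2)/(6*k**3 + 35*k**2 + 66*k + 32); s_k = R·t_k = 2**k*(3*k**2 + 4*k - 2)*factorial(k + 2).
s_(k+1) − s_k = 2**k*(6*k**3 + 35*k**2 + 66*k + 32)*factorial(k + 2) = t_k.
Σ_(k=2)^(11) t_k = s_(12) − s_(2) = 170685330200985600 − (1728) = 170685330200983872.

Σ = 170685330200983872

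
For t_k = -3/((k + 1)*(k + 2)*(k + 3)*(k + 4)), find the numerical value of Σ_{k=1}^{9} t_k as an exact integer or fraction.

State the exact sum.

r(k) = (k + 1)/(k + 5) after simplifying.
A = k + 1, B = k + 5, C = 1.
Need (k + 1)·f(k+1) − (k + 4)·f(k) = 1.
d = 3 from the (1,1,0) case.
A polynomial solution: f(k) = k*(k**2 + 6*k + 11)/18.
R(k) = B(k−1)·f(k)/C(k) = k*(k + 4)*(k**2 + 6*k + 11)/18; s_k = R·t_k = k*(-k**2 - 6*k - 11)/(6*(k + 1)*(k + 2)*(k + 3)).
s_(k+1) − s_k = -3/(k**4 + 10*k**3 + 35*k**2 + 50*k + 24) = t_k.
Sum = s_(10) − s_(1); s_(10) = -95/572, s_(1) = -1/8 ⇒ -47/1144.

Σ = -47/1144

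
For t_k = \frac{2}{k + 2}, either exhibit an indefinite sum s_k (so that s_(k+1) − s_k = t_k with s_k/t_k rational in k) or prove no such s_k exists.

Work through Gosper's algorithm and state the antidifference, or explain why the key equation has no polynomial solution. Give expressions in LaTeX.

none — t_k is not Gosper-summable

The ratio is (k + 2)/(k + 3).
So A=k + 2 and B=k + 3, with C=1.
Set up (k + 2)·f(k+1) − (k + 2)·f(k) − (1) = 0.
d = 0 from the (1,1,0) case.
Write f(k) = c0. Then LHS − RHS = -1, requiring -1 = 0: contradictory. No certificate.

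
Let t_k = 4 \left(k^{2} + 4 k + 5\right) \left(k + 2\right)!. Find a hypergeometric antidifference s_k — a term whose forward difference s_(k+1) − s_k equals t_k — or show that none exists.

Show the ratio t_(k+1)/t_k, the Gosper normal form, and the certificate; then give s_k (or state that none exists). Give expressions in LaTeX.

s_k = 4 \left(k + 1\right) \left(k + 2\right)!

r(k) = (k + 3)*(4*k + (k + 1)**2 + 9)/(k**2 + 4*k + 5) after simplifying.
So A=k + 3 and B=1, with C=k**2 + 4*k + 5.
Set up (k + 3)·f(k+1) − (1)·f(k) − (k**2 + 4*k + 5) = 0.
Bound: deg f ≤ 1.
Match coefficients ⇒ f(k) = k + 1.
Then R = B(k−1)f/C = (k + 1)/(k**2 + 4*k + 5), so s_k = R(k)·t_k = 4*(k + 1)*factorial(k + 2).
s_(k+1) − s_k = 4*(k**2 + 4*k + 5)*factorial(k + 2) = t_k.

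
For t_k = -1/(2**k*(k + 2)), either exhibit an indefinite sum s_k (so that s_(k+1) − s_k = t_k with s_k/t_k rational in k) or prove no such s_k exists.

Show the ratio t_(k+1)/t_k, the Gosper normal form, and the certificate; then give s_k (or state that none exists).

not Gosper-summable; s_k does not exist

Compute t_(k+1)/t_k: get (k + 2)/(2*(k + 3)).
So A=k/2 + 1 and B=k + 3, with C=1.
Solve (k/2 + 1)·f(k+1) − (k + 2)·f(k) = 1.
d = -1 from the (1,1,0) case.
d = -1 < 0 ⇒ no nonzero polynomial f; not summable.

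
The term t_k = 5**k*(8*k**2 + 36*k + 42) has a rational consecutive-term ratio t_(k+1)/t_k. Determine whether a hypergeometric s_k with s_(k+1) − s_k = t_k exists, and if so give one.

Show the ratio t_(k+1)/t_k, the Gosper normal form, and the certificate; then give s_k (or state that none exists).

Compute t_(k+1)/t_k: get 5*(4*k**2 + 26*k + 43)/(4*k**2 + 18*k + 21).
A = 5, B = 1, C = k**2 + 9*k/2 + 21/4.
Set up (5)·f(k+1) − (1)·f(k) − (k**2 + 9*k/2 + 21/4) = 0.
From deg A=0, deg B=0, deg C=2: d=2.
Solve for f: f(k) = (2*k**2 + 4*k + 3)/8 (degree 2 ≤ 2).
Get s_k = R·t_k = 5**k*(2*k**2 + 4*k + 3) with R(k) = B(k−1)f(k)/C(k) = (2*k**2 + 4*k + 3)/(2*(4*k**2 + 18*k + 21)).
s_(k+1) − s_k = 5**k*(8*k**2 + 36*k + 42) = t_k.

s_k = 5**k*(2*k**2 + 4*k + 3)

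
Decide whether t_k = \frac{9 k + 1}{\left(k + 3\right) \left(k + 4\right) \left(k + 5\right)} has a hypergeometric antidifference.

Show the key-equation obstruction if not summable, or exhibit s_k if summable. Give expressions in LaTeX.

Yes. s_k = \frac{k \left(7 k - 5\right)}{6 \left(k + 3\right) \left(k + 4\right)}.

t_(k+1)/t_k = (k + 3)*(9*k + 10)/((k + 6)*(9*k + 1)).
Take A(k)=k + 3, B(k)=k + 6, C(k)=k + 1/9.
Solve (k + 3)·f(k+1) − (k + 5)·f(k) = k + 1/9.
deg f ≤ 2 (via 1,1,1).
A polynomial solution: f(k) = k*(7*k - 5)/54.
Certificate R = B(k−1)f/C = k*(k + 5)*(7*k - 5)/(6*(9*k + 1)) gives s_k = k*(7*k - 5)/(6*(k + 3)*(k + 4)).
Δs = (9*k + 1)/(k**3 + 12*k**2 + 47*k + 60), as required.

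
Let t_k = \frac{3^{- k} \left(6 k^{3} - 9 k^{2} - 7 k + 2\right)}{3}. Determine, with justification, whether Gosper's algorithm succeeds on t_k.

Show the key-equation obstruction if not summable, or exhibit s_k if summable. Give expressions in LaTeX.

Ratio r(k) = (6*k**3 + 9*k**2 - 7*k - 8)/(3*(6*k**3 - 9*k**2 - 7*k + 2)).
A = 1/3, B = 1, C = k**3 - 3*k**2/2 - 7*k/6 + 1/3.
f must satisfy (1/3)·f(k+1) − (1)·f(k) = k**3 - 3*k**2/2 - 7*k/6 + 1/3.
Degrees (0,0,3) ⇒ d ≤ 3.
Match coefficients ⇒ f(k) = -(3*k**3 + k + 3)/2.
So s_k = (B(k−1)f/C)·t_k = (-3*(3*k**3 + k + 3)/((k - 2)*(6*k**2 + 3*k - 1)))·t_k = (-3*k**3 - k - 3)/3**k.
Verify: (6*k**3 - 9*k**2 - 7*k + 2)/(3*3**k) matches t_k.

Yes. s_k = 3^{- k} \left(- 3 k^{3} - k - 3\right).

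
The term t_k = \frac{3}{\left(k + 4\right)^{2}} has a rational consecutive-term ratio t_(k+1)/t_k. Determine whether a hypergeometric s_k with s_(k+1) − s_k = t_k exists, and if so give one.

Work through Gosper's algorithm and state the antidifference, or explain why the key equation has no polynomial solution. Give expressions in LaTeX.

Compute t_(k+1)/t_k: get (k + 4)**2/(k + 5)**2.
Take A(k)=k**2 + 8*k + 16, B(k)=k**2 + 10*k + 25, C(k)=1.
Need (k**2 + 8*k + 16)·f(k+1) − (k**2 + 8*k + 16)·f(k) = 1.
Degrees (2,2,0) ⇒ d ≤ 0.
Write f(k) = c0. Then LHS − RHS = -1, requiring -1 = 0: contradictory. No certificate.

none (Gosper's algorithm certifies no s_k)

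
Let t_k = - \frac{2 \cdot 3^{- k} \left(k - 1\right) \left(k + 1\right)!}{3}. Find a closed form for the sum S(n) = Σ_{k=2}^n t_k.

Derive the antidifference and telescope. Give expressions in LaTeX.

S(n) = \frac{4}{3} - \frac{2 \cdot 3^{- n} \left(n + 2\right)!}{3}

The ratio is k*(k + 2)/(3*(k - 1)).
Normal form (A,B,C) = (k/3 + 2/3, 1, k - 1).
Need (k/3 + 2/3)·f(k+1) − (1)·f(k) = k - 1.
d = 0 from the (1,0,1) case.
Match coefficients ⇒ f(k) = 3.
R(k) = B(k−1)·f(k)/C(k) = 3/(k - 1); s_k = R·t_k = -2*factorial(k + 1)/3**k.
Δs = -2*(k - 1)*factorial(k + 1)/(3*3**k), as required.
s_(n+1) = -2*3**(-n - 1)*factorial(n + 2) and s_(2) = -4/3, so S(n) = 4/3 - 2*factorial(n + 2)/(3*3**n).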